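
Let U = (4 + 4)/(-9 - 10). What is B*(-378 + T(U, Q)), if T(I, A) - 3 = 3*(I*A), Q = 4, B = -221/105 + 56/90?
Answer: 1124069/1995 ≈ 563.44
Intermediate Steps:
B = -467/315 (B = -221*1/105 + 56*(1/90) = -221/105 + 28/45 = -467/315 ≈ -1.4825)
U = -8/19 (U = 8/(-19) = 8*(-1/19) = -8/19 ≈ -0.42105)
T(I, A) = 3 + 3*A*I (T(I, A) = 3 + 3*(I*A) = 3 + 3*(A*I) = 3 + 3*A*I)
B*(-378 + T(U, Q)) = -467*(-378 + (3 + 3*4*(-8/19)))/315 = -467*(-378 + (3 - 96/19))/315 = -467*(-378 - 39/19)/315 = -467/315*(-7221/19) = 1124069/1995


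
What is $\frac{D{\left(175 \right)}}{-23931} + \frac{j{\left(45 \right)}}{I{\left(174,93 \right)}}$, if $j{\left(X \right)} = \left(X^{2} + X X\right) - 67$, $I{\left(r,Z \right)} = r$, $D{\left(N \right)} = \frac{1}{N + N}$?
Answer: $\frac{2780084198}{121449825} \approx 22.891$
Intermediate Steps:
$D{\left(N \right)} = \frac{1}{2 N}$
$j{\left(X \right)} = -67 + 2 X^{2}$ ($j{\left(X \right)} = \left(X^{2} + X^{2}\right) - 67 = 2 X^{2} - 67 = -67 + 2 X^{2}$)
$\frac{D{\left(175 \right)}}{-23931} + \frac{j{\left(45 \right)}}{I{\left(174,93 \right)}} = \frac{\frac{1}{2} \cdot \frac{1}{175}}{-23931} + \frac{-67 + 2 \cdot 45^{2}}{174} = \frac{1}{2} \cdot \frac{1}{175} \left(- \frac{1}{23931}\right) + \left(-67 + 2 \cdot 2025\right) \frac{1}{174} = \frac{1}{350} \left(- \frac{1}{23931}\right) + \left(-67 + 4050\right) \frac{1}{174} = - \frac{1}{8375850} + 3983 \cdot \frac{1}{174} = - \frac{1}{8375850} + \frac{3983}{174} = \frac{2780084198}{121449825}$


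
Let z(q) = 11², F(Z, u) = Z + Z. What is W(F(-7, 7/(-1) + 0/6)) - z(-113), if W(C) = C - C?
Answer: -121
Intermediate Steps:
F(Z, u) = 2*Z
z(q) = 121
W(C) = 0
W(F(-7, 7/(-1) + 0/6)) - z(-113) = 0 - 1*121 = 0 - 121 = -121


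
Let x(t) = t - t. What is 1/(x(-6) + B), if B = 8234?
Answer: 1/8234 ≈ 0.00012145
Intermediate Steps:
x(t) = 0
1/(x(-6) + B) = 1/(0 + 8234) = 1/8234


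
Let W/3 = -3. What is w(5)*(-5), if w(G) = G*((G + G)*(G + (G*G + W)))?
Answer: -5250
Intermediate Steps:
W = -9 (W = 3*(-3) = -9)
w(G) = 2*G²*(-9 + G + G²) (w(G) = G*((G + G)*(G + (G*G - 9))) = G*((2*G)*(G + (G² - 9))) = G*((2*G)*(G + (-9 + G²))) = G*((2*G)*(-9 + G + G²)) = G*(2*G*(-9 + G + G²)) = 2*G²*(-9 + G + G²))
w(5)*(-5) = (2*5²*(-9 + 5 + 5²))*(-5) = (2*25*(-9 + 5 + 25))*(-5) = (2*25*21)*(-5) = 1050*(-5) = -5250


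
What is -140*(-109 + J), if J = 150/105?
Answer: 15060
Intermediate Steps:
J = 10/7 (J = 150*(1/105) = 10/7 ≈ 1.4286)
-140*(-109 + J) = -140*(-109 + 10/7) = -140*(-753/7) = 15060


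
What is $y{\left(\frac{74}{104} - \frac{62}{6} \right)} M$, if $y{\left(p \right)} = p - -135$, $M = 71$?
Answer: $\frac{1388689}{156} \approx 8901.9$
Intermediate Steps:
$y{\left(p \right)} = 135 + p$ ($y{\left(p \right)} = p + 135 = 135 + p$)
$y{\left(\frac{74}{104} - \frac{62}{6} \right)} M = \left(135 + \left(\frac{74}{104} - \frac{62}{6}\right)\right) 71 = \left(135 + \left(74 \cdot \frac{1}{104} - \frac{31}{3}\right)\right) 71 = \left(135 + \left(\frac{37}{52} - \frac{31}{3}\right)\right) 71 = \left(135 - \frac{1501}{156}\right) 71 = \frac{19559}{156} \cdot 71 = \frac{1388689}{156}$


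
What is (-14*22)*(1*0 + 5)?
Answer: -1540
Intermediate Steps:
(-14*22)*(1*0 + 5) = -308*(0 + 5) = -308*5 = -1540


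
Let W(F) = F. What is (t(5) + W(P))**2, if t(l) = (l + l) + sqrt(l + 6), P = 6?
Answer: (16 + sqrt(11))**2 ≈ 373.13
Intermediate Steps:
t(l) = sqrt(6 + l) + 2*l (t(l) = 2*l + sqrt(6 + l) = sqrt(6 + l) + 2*l)
(t(5) + W(P))**2 = ((sqrt(6 + 5) + 2*5) + 6)**2 = ((sqrt(11) + 10) + 6)**2 = ((10 + sqrt(11)) + 6)**2 = (16 + sqrt(11))**2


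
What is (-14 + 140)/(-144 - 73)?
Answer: -18/31 ≈ -0.58065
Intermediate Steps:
(-14 + 140)/(-144 - 73) = 126/(-217) = -1/217*126 = -18/31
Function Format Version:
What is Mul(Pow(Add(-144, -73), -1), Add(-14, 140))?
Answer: Rational(-18, 31) ≈ -0.58065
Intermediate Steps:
Mul(Pow(Add(-144, -73), -1), Add(-14, 140)) = Mul(Pow(-217, -1), 126) = Mul(Rational(-1, 217), 126) = Rational(-18, 31)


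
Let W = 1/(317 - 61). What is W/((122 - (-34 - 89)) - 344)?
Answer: -1/25344 ≈ -3.9457e-5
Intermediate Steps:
W = 1/256 ≈ 0.0039063
W/((122 - (-34 - 89)) - 344) = 1/(256*((122 - (-34 - 89)) - 344)) = 1/(256*((122 - 1*(-123)) - 344)) = 1/(256*((122 + 123) - 344)) = 1/(256*(245 - 344)) = (1/256)/(-99) = (1/256)*(-1/99) = -1/25344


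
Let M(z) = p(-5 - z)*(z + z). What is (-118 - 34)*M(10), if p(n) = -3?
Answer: 9120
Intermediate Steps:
M(z) = -6*z (M(z) = -3*(z + z) = -6*z)
(-118 - 34)*M(10) = (-118 - 34)*(-6*10) = -152*(-60) = 9120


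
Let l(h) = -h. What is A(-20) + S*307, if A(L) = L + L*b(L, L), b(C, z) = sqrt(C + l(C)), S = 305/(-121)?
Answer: -96055/121 ≈ -793.84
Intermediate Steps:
S = -305/121 (S = 305*(-1/121) = -305/121 ≈ -2.5207)
b(C, z) = 0 (b(C, z) = sqrt(C - C) = sqrt(0) = 0)
A(L) = L (A(L) = L + L*0 = L + 0 = L)
A(-20) + S*307 = -20 - 305/121*307 = -20 - 93635/121 = -96055/121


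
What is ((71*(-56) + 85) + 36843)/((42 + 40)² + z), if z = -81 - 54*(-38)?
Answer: 32952/8695 ≈ 3.7898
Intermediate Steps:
z = 1971 (z = -81 + 2052 = 1971)
((71*(-56) + 85) + 36843)/((42 + 40)² + z) = ((71*(-56) + 85) + 36843)/((42 + 40)² + 1971) = ((-3976 + 85) + 36843)/(82² + 1971) = (-3891 + 36843)/(6724 + 1971) = 32952/8695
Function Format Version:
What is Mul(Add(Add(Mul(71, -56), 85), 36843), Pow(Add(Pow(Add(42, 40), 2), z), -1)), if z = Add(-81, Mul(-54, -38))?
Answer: Rational(32952, 8695) ≈ 3.7898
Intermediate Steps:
z = 1971 (z = Add(-81, 2052) = 1971)
Mul(Add(Add(Mul(71, -56), 85), 36843), Pow(Add(Pow(Add(42, 40), 2), z), -1)) = Mul(Add(Add(Mul(71, -56), 85), 36843), Pow(Add(Pow(Add(42, 40), 2), 1971), -1)) = Mul(Add(Add(-3976, 85), 36843), Pow(Add(Pow(82, 2), 1971), -1)) = Mul(Add(-3891, 36843), Pow(Add(6724, 1971), -1)) = Mul(32952, Pow(8695, -1)) = Mul(32952, Rational(1, 8695)) = Rational(32952, 8695)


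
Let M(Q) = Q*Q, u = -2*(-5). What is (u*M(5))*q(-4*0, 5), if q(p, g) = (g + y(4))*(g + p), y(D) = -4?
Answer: 1250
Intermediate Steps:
q(p, g) = (-4 + g)*(g + p) (q(p, g) = (g - 4)*(g + p) = (-4 + g)*(g + p))
u = 10
M(Q) = Q**2
(u*M(5))*q(-4*0, 5) = (10*5**2)*(5**2 - 4*5 - (-16)*0 + 5*(-4*0)) = (10*25)*(25 - 20 - 4*0 + 5*0) = 250*(25 - 20 + 0 + 0) = 250*5 = 1250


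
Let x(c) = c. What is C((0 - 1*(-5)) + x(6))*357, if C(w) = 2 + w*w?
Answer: 43911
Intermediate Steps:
C(w) = 2 + w²
C((0 - 1*(-5)) + x(6))*357 = (2 + ((0 - 1*(-5)) + 6)²)*357 = (2 + ((0 + 5) + 6)²)*357 = (2 + (5 + 6)²)*357 = (2 + 11²)*357 = (2 + 121)*357 = 123*357 = 43911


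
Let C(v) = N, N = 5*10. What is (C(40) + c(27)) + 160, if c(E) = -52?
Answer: 158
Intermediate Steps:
N = 50
C(v) = 50
(C(40) + c(27)) + 160 = (50 - 52) + 160 = -2 + 160 = 158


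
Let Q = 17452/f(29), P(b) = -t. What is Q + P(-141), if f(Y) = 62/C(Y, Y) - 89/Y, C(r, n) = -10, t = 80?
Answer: -659515/336 ≈ -1962.8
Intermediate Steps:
f(Y) = -31/5 - 89/Y (f(Y) = 62/(-10) - 89/Y = 62*(-1/10) - 89/Y = -31/5 - 89/Y)
P(b) = -80 (P(b) = -1*80 = -80)
Q = -632635/336 (Q = 17452/(-31/5 - 89/29) = 17452/(-1344/145) = 17452*(-145/1344) = -632635/336 ≈ -1882.8)
Q + P(-141) = -632635/336 - 80 = -659515/336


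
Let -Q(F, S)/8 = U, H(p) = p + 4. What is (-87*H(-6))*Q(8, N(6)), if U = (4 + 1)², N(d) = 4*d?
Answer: -34800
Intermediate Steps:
H(p) = 4 + p
U = 25 (U = 5² = 25)
Q(F, S) = -200 (Q(F, S) = -8*25 = -200)
(-87*H(-6))*Q(8, N(6)) = -87*(4 - 6)*(-200) = -87*(-2)*(-200) = 174*(-200) = -34800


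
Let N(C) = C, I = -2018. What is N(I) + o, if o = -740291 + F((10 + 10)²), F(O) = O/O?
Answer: -742308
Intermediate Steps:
F(O) = 1
o = -740290 (o = -740291 + 1 = -740290)
N(I) + o = -2018 - 740290 = -742308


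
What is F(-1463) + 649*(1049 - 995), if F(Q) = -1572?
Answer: 33474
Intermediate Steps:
F(-1463) + 649*(1049 - 995) = -1572 + 649*(1049 - 995) = -1572 + 649*54 = -1572 + 35046 = 33474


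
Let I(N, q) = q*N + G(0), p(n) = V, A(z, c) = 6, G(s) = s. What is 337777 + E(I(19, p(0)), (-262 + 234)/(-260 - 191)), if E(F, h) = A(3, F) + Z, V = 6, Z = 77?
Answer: 337860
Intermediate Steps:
p(n) = 6
I(N, q) = N*q (I(N, q) = q*N + 0 = N*q + 0 = N*q)
E(F, h) = 83 (E(F, h) = 6 + 77 = 83)
337777 + E(I(19, p(0)), (-262 + 234)/(-260 - 191)) = 337777 + 83 = 337860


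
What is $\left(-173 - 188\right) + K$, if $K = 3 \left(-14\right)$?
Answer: $-403$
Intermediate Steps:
$K = -42$
$\left(-173 - 188\right) + K = \left(-173 - 188\right) - 42 = -361 - 42 = -403$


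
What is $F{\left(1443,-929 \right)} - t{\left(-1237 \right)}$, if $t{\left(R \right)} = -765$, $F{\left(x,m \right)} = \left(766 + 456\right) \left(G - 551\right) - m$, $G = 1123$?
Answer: $700678$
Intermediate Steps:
$F{\left(x,m \right)} = 698984 - m$ ($F{\left(x,m \right)} = \left(766 + 456\right) \left(1123 - 551\right) - m = 1222 \cdot 572 - m = 698984 - m$)
$F{\left(1443,-929 \right)} - t{\left(-1237 \right)} = \left(698984 - -929\right) - -765 = \left(698984 + 929\right) + 765 = 699913 + 765 = 700678$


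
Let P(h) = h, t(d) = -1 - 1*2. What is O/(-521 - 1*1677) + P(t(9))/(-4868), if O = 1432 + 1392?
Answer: -6870319/5349932 ≈ -1.2842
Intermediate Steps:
t(d) = -3 (t(d) = -1 - 2 = -3)
O = 2824
O/(-521 - 1*1677) + P(t(9))/(-4868) = 2824/(-521 - 1*1677) - 3/(-4868) = 2824/(-521 - 1677) - 3*(-1/4868) = 2824/(-2198) + 3/4868 = 2824*(-1/2198) + 3/4868 = -1412/1099 + 3/4868 = -6870319/5349932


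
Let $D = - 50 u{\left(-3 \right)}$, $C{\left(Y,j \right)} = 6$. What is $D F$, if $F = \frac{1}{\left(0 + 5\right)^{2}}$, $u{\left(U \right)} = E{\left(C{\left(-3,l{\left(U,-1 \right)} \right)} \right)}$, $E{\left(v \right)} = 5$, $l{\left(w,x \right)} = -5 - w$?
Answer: $-10$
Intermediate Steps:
$u{\left(U \right)} = 5$
$F = \frac{1}{25}$ ($F = \frac{1}{5^{2}} = \frac{1}{25} \approx 0.04$)
$D = -250$ ($D = \left(-50\right) 5 = -250$)
$D F = \left(-250\right) \frac{1}{25} = -10$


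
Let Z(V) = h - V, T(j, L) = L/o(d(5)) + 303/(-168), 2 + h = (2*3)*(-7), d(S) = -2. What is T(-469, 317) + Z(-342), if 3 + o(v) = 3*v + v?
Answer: 164705/616 ≈ 267.38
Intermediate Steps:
h = -44 (h = -2 + (2*3)*(-7) = -2 + 6*(-7) = -2 - 42 = -44)
o(v) = -3 + 4*v (o(v) = -3 + (3*v + v) = -3 + 4*v)
T(j, L) = -101/56 - L/11 (T(j, L) = L/(-3 + 4*(-2)) + 303/(-168) = L/(-3 - 8) + 303*(-1/168) = L/(-11) - 101/56 = L*(-1/11) - 101/56 = -L/11 - 101/56 = -101/56 - L/11)
Z(V) = -44 - V
T(-469, 317) + Z(-342) = (-101/56 - 1/11*317) + (-44 - 1*(-342)) = (-101/56 - 317/11) + (-44 + 342) = -18863/616 + 298 = 164705/616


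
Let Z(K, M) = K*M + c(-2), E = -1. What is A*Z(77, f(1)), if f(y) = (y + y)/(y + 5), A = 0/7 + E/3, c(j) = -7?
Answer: -56/9 ≈ -6.2222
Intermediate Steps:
A = -⅓ (A = 0/7 - 1/3 = 0*(⅐) - 1*⅓ = 0 - ⅓ = -⅓ ≈ -0.33333)
f(y) = 2*y/(5 + y) (f(y) = (2*y)/(5 + y) = 2*y/(5 + y))
Z(K, M) = -7 + K*M (Z(K, M) = K*M - 7 = -7 + K*M)
A*Z(77, f(1)) = -(-7 + 77*(2*1/(5 + 1)))/3 = -(-7 + 77*(2*1/6))/3 = -(-7 + 77*(2*1*(⅙)))/3 = -(-7 + 77*(⅓))/3 = -(-7 + 77/3)/3 = -⅓*56/3 = -56/9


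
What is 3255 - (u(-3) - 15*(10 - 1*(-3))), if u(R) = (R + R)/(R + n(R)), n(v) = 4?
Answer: 3456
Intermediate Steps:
u(R) = 2*R/(4 + R) (u(R) = (R + R)/(R + 4) = (2*R)/(4 + R) = 2*R/(4 + R))
3255 - (u(-3) - 15*(10 - 1*(-3))) = 3255 - (2*(-3)/(4 - 3) - 15*(10 - 1*(-3))) = 3255 - (2*(-3)/1 - 15*(10 + 3)) = 3255 - (2*(-3)*1 - 15*13) = 3255 - (-6 - 195) = 3255 - 1*(-201) = 3255 + 201 = 3456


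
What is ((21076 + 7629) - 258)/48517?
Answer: 28447/48517 ≈ 0.58633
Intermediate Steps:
((21076 + 7629) - 258)/48517 = (28705 - 258)*(1/48517) = 28447*(1/48517) = 28447/48517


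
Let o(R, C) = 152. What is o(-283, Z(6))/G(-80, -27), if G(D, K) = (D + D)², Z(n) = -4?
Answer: 19/3200 ≈ 0.0059375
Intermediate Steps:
G(D, K) = 4*D² (G(D, K) = (2*D)² = 4*D²)
o(-283, Z(6))/G(-80, -27) = 152/((4*(-80)²)) = 152/((4*6400)) = 152/25600 = 152*(1/25600) = 19/3200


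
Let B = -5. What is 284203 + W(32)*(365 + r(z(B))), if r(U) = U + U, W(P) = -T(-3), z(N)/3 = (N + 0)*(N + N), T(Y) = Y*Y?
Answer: 278218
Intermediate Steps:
T(Y) = Y²
z(N) = 6*N² (z(N) = 3*((N + 0)*(N + N)) = 3*(N*(2*N)) = 3*(2*N²) = 6*N²)
W(P) = -9 (W(P) = -1*(-3)² = -1*9 = -9)
r(U) = 2*U
284203 + W(32)*(365 + r(z(B))) = 284203 - 9*(365 + 2*(6*(-5)²)) = 284203 - 9*(365 + 2*(6*25)) = 284203 - 9*(365 + 2*150) = 284203 - 9*(365 + 300) = 284203 - 9*665 = 284203 - 5985 = 278218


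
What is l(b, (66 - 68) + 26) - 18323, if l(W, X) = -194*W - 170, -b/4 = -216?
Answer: -186109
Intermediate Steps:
b = 864 (b = -4*(-216) = 864)
l(W, X) = -170 - 194*W
l(b, (66 - 68) + 26) - 18323 = (-170 - 194*864) - 18323 = (-170 - 167616) - 18323 = -167786 - 18323 = -186109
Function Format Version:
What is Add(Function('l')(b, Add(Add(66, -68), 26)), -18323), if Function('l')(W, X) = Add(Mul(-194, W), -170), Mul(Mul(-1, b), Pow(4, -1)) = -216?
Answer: -186109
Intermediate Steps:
b = 864 (b = Mul(-4, -216) = 864)
Function('l')(W, X) = Add(-170, Mul(-194, W))
Add(Function('l')(b, Add(Add(66, -68), 26)), -18323) = Add(Add(-170, Mul(-194, 864)), -18323) = Add(Add(-170, -167616), -18323) = Add(-167786, -18323) = -186109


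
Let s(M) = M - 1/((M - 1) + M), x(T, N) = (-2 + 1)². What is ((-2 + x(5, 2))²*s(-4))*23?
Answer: -805/9 ≈ -89.444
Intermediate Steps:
x(T, N) = 1 (x(T, N) = (-1)² = 1)
s(M) = M - 1/(-1 + 2*M) (s(M) = M - 1/((-1 + M) + M) = M - 1/(-1 + 2*M))
((-2 + x(5, 2))²*s(-4))*23 = ((-2 + 1)²*((-1 - 1*(-4) + 2*(-4)²)/(-1 + 2*(-4))))*23 = ((-1)²*((-1 + 4 + 2*16)/(-1 - 8)))*23 = (1*((-1 + 4 + 32)/(-9)))*23 = (1*(-⅑*35))*23 = (1*(-35/9))*23 = -35/9*23 = -805/9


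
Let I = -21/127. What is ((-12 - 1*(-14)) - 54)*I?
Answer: 1092/127 ≈ 8.5984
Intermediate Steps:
I = -21/127 (I = -21*1/127 = -21/127 ≈ -0.16535)
((-12 - 1*(-14)) - 54)*I = ((-12 - 1*(-14)) - 54)*(-21/127) = ((-12 + 14) - 54)*(-21/127) = (2 - 54)*(-21/127) = -52*(-21/127) = 1092/127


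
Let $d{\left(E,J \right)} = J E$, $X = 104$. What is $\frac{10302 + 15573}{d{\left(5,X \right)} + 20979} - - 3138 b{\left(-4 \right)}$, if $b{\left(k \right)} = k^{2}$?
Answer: $\frac{1079447667}{21499} \approx 50209.0$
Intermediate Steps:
$d{\left(E,J \right)} = E J$
$\frac{10302 + 15573}{d{\left(5,X \right)} + 20979} - - 3138 b{\left(-4 \right)} = \frac{10302 + 15573}{5 \cdot 104 + 20979} - - 3138 \left(-4\right)^{2} = \frac{25875}{520 + 20979} - \left(-3138\right) 16 = \frac{25875}{21499} - -50208 = 25875 \cdot \frac{1}{21499} + 50208 = \frac{25875}{21499} + 50208 = \frac{1079447667}{21499}$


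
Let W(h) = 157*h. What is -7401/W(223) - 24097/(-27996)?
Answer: 636461671/980167956 ≈ 0.64934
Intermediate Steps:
-7401/W(223) - 24097/(-27996) = -7401/(157*223) - 24097/(-27996) = -7401/35011 - 24097*(-1/27996) = -7401*1/35011 + 24097/27996 = -7401/35011 + 24097/27996 = 636461671/980167956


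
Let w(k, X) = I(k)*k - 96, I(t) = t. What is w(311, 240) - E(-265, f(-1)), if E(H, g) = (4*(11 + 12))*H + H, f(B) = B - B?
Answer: 121270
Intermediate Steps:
f(B) = 0
w(k, X) = -96 + k² (w(k, X) = k*k - 96 = k² - 96 = -96 + k²)
E(H, g) = 93*H (E(H, g) = (4*23)*H + H = 92*H + H = 93*H)
w(311, 240) - E(-265, f(-1)) = (-96 + 311²) - 93*(-265) = (-96 + 96721) - 1*(-24645) = 96625 + 24645 = 121270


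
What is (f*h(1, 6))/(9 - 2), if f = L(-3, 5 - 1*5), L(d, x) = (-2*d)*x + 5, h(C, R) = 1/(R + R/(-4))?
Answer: 10/63 ≈ 0.15873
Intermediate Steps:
h(C, R) = 4/(3*R) (h(C, R) = 1/(R + R*(-1/4)) = 1/(R - R/4) = 1/(3*R/4) = 4/(3*R))
L(d, x) = 5 - 2*d*x (L(d, x) = -2*d*x + 5 = 5 - 2*d*x)
f = 5 (f = 5 - 2*(-3)*(5 - 1*5) = 5 - 2*(-3)*(5 - 5) = 5 - 2*(-3)*0 = 5 + 0 = 5)
(f*h(1, 6))/(9 - 2) = (5*((4/3)/6))/(9 - 2) = (5*((4/3)*(1/6)))/7 = (5*(2/9))*(1/7) = (10/9)*(1/7) = 10/63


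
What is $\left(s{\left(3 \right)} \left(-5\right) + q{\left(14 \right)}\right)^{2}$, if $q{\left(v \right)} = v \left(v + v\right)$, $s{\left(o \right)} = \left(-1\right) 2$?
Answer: $161604$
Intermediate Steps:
$s{\left(o \right)} = -2$
$q{\left(v \right)} = 2 v^{2}$ ($q{\left(v \right)} = v 2 v = 2 v^{2}$)
$\left(s{\left(3 \right)} \left(-5\right) + q{\left(14 \right)}\right)^{2} = \left(\left(-2\right) \left(-5\right) + 2 \cdot 14^{2}\right)^{2} = \left(10 + 2 \cdot 196\right)^{2} = \left(10 + 392\right)^{2} = 402^{2} = 161604$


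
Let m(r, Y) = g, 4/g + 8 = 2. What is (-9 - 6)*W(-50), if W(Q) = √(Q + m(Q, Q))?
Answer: -10*I*√114 ≈ -106.77*I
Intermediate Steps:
g = -⅔ (g = 4/(-8 + 2) = 4/(-6) = 4*(-⅙) = -⅔ ≈ -0.66667)
m(r, Y) = -⅔
W(Q) = √(-⅔ + Q) (W(Q) = √(Q - ⅔) = √(-⅔ + Q))
(-9 - 6)*W(-50) = (-9 - 6)*(√(-6 + 9*(-50))/3) = -5*√(-6 - 450) = -5*√(-456) = -5*2*I*√114 = -10*I*√114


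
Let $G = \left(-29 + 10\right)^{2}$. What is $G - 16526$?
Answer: $-16165$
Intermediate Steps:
$G = 361$ ($G = \left(-19\right)^{2} = 361$)
$G - 16526 = 361 - 16526 = -16165$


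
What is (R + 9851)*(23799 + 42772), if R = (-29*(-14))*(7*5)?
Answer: 1601764831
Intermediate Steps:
R = 14210 (R = 406*35 = 14210)
(R + 9851)*(23799 + 42772) = (14210 + 9851)*(23799 + 42772) = 24061*66571 = 1601764831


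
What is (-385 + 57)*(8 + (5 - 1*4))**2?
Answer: -26568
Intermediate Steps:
(-385 + 57)*(8 + (5 - 1*4))**2 = -328*(8 + (5 - 4))**2 = -328*(8 + 1)**2 = -328*9**2 = -328*81 = -26568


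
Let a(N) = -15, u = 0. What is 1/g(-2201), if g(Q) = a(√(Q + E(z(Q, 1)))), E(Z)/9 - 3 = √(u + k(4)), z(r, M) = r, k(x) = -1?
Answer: -1/15 ≈ -0.066667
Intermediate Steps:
E(Z) = 27 + 9*I (E(Z) = 27 + 9*√(0 - 1) = 27 + 9*√(-1) = 27 + 9*I)
g(Q) = -15
1/g(-2201) = 1/(-15) = -1/15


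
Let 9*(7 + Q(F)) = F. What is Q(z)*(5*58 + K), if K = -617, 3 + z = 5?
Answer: 6649/3 ≈ 2216.3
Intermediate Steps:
z = 2 (z = -3 + 5 = 2)
Q(F) = -7 + F/9
Q(z)*(5*58 + K) = (-7 + (⅑)*2)*(5*58 - 617) = (-7 + 2/9)*(290 - 617) = -61/9*(-327) = 6649/3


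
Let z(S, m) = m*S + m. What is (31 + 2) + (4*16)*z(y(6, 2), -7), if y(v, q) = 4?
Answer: -2207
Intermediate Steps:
z(S, m) = m + S*m (z(S, m) = S*m + m = m + S*m)
(31 + 2) + (4*16)*z(y(6, 2), -7) = (31 + 2) + (4*16)*(-7*(1 + 4)) = 33 + 64*(-7*5) = 33 + 64*(-35) = 33 - 2240 = -2207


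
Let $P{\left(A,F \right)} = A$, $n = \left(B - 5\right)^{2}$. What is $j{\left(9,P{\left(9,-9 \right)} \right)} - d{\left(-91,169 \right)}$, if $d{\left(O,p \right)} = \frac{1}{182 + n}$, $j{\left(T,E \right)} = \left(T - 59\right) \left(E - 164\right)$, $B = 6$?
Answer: $\frac{1418249}{183} \approx 7750.0$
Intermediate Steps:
$n = 1$ ($n = \left(6 - 5\right)^{2} = 1^{2} = 1$)
$j{\left(T,E \right)} = \left(-164 + E\right) \left(-59 + T\right)$ ($j{\left(T,E \right)} = \left(-59 + T\right) \left(-164 + E\right) = \left(-164 + E\right) \left(-59 + T\right)$)
$d{\left(O,p \right)} = \frac{1}{183}$ ($d{\left(O,p \right)} = \frac{1}{182 + 1} = \frac{1}{183}$)
$j{\left(9,P{\left(9,-9 \right)} \right)} - d{\left(-91,169 \right)} = \left(9676 - 1476 - 531 + 9 \cdot 9\right) - \frac{1}{183} = \left(9676 - 1476 - 531 + 81\right) - \frac{1}{183} = 7750 - \frac{1}{183} = \frac{1418249}{183}$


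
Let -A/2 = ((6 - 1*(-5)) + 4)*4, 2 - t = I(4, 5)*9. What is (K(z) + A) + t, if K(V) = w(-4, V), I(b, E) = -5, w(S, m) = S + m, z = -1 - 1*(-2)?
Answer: -76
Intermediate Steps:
z = 1 (z = -1 + 2 = 1)
t = 47 (t = 2 - (-5)*9 = 2 - 1*(-45) = 2 + 45 = 47)
K(V) = -4 + V
A = -120 (A = -2*((6 - 1*(-5)) + 4)*4 = -2*((6 + 5) + 4)*4 = -2*(11 + 4)*4 = -30*4 = -2*60 = -120)
(K(z) + A) + t = ((-4 + 1) - 120) + 47 = (-3 - 120) + 47 = -123 + 47 = -76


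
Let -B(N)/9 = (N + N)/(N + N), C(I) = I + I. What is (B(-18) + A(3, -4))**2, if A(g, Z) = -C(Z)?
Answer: 1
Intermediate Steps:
C(I) = 2*I
A(g, Z) = -2*Z
B(N) = -9 (B(N) = -9*(N + N)/(N + N) = -9*2*N/(2*N) = -9*2*N*1/(2*N) = -9*1 = -9)
(B(-18) + A(3, -4))**2 = (-9 - 2*(-4))**2 = (-9 + 8)**2 = (-1)**2 = 1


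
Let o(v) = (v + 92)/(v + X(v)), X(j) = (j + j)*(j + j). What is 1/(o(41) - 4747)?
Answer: -6765/32113322 ≈ -0.00021066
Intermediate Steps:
X(j) = 4*j**2 (X(j) = (2*j)*(2*j) = 4*j**2)
o(v) = (92 + v)/(v + 4*v**2) (o(v) = (v + 92)/(v + 4*v**2) = (92 + v)/(v + 4*v**2))
1/(o(41) - 4747) = 1/((92 + 41)/(41*(1 + 4*41)) - 4747) = 1/((1/41)*133/(1 + 164) - 4747) = 1/((1/41)*133/165 - 4747) = 1/((1/41)*(1/165)*133 - 4747) = 1/(133/6765 - 4747) = 1/(-32113322/6765) = -6765/32113322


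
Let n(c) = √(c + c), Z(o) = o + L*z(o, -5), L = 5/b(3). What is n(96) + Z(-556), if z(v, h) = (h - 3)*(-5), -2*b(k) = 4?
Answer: -656 + 8*√3 ≈ -642.14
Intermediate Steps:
b(k) = -2 (b(k) = -½*4 = -2)
z(v, h) = 15 - 5*h (z(v, h) = (-3 + h)*(-5) = 15 - 5*h)
L = -5/2 (L = 5/(-2) = 5*(-½) = -5/2 ≈ -2.5000)
Z(o) = -100 + o (Z(o) = o - 5*(15 - 5*(-5))/2 = o - 5*(15 + 25)/2 = o - 5/2*40 = o - 100 = -100 + o)
n(c) = √2*√c (n(c) = √(2*c) = √2*√c)
n(96) + Z(-556) = √2*√96 + (-100 - 556) = √2*(4*√6) - 656 = 8*√3 - 656 = -656 + 8*√3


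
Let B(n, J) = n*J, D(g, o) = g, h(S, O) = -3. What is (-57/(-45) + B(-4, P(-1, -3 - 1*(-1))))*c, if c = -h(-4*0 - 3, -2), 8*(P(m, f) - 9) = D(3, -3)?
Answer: -1087/10 ≈ -108.70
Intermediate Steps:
P(m, f) = 75/8 (P(m, f) = 9 + (1/8)*3 = 9 + 3/8 = 75/8)
B(n, J) = J*n
c = 3 (c = -1*(-3) = 3)
(-57/(-45) + B(-4, P(-1, -3 - 1*(-1))))*c = (-57/(-45) + (75/8)*(-4))*3 = (-57*(-1/45) - 75/2)*3 = (19/15 - 75/2)*3 = -1087/30*3 = -1087/10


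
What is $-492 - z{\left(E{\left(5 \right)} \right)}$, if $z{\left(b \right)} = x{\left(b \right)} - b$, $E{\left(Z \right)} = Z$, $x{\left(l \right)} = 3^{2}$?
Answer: $-496$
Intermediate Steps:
$x{\left(l \right)} = 9$
$z{\left(b \right)} = 9 - b$
$-492 - z{\left(E{\left(5 \right)} \right)} = -492 - \left(9 - 5\right) = -492 - 4 = -496$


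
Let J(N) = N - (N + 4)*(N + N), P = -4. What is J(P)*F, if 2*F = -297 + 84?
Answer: 426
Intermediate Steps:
J(N) = N - 2*N*(4 + N) (J(N) = N - (4 + N)*2*N = N - 2*N*(4 + N))
F = -213/2 (F = (-297 + 84)/2 = (½)*(-213) = -213/2 ≈ -106.50)
J(P)*F = -1*(-4)*(7 + 2*(-4))*(-213/2) = -1*(-4)*(7 - 8)*(-213/2) = -1*(-4)*(-1)*(-213/2) = -4*(-213/2) = 426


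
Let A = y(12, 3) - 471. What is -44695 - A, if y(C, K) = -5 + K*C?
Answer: -44255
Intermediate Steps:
y(C, K) = -5 + C*K
A = -440 (A = (-5 + 12*3) - 471 = (-5 + 36) - 471 = 31 - 471 = -440)
-44695 - A = -44695 - 1*(-440) = -44695 + 440 = -44255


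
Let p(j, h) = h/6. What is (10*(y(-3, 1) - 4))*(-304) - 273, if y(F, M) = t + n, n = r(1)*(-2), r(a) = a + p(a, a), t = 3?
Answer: 29581/3 ≈ 9860.3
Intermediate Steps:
p(j, h) = h/6 (p(j, h) = h*(⅙) = h/6)
r(a) = 7*a/6 (r(a) = a + a/6 = 7*a/6)
n = -7/3 (n = ((7/6)*1)*(-2) = (7/6)*(-2) = -7/3 ≈ -2.3333)
y(F, M) = ⅔ (y(F, M) = 3 - 7/3 = ⅔)
(10*(y(-3, 1) - 4))*(-304) - 273 = (10*(⅔ - 4))*(-304) - 273 = (10*(-10/3))*(-304) - 273 = -100/3*(-304) - 273 = 30400/3 - 273 = 29581/3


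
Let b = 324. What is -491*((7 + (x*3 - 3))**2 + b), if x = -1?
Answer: -159575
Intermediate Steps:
-491*((7 + (x*3 - 3))**2 + b) = -491*((7 + (-1*3 - 3))**2 + 324) = -491*((7 + (-3 - 3))**2 + 324) = -491*((7 - 6)**2 + 324) = -491*(1**2 + 324) = -491*(1 + 324) = -491*325 = -159575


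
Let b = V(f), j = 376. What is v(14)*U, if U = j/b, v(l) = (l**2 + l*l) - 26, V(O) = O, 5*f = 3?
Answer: 229360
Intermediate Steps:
f = 3/5 (f = (1/5)*3 = 3/5 ≈ 0.60000)
b = 3/5 ≈ 0.60000
v(l) = -26 + 2*l**2 (v(l) = (l**2 + l**2) - 26 = 2*l**2 - 26 = -26 + 2*l**2)
U = 1880/3 (U = 376/(3/5) = 376*(5/3) = 1880/3 ≈ 626.67)
v(14)*U = (-26 + 2*14**2)*(1880/3) = (-26 + 2*196)*(1880/3) = (-26 + 392)*(1880/3) = 366*(1880/3) = 229360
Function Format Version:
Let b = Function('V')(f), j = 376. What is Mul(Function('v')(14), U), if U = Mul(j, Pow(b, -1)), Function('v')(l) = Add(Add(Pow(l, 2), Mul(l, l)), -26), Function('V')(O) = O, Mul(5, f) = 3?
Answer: 229360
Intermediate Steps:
f = Rational(3, 5) (f = Mul(Rational(1, 5), 3) = Rational(3, 5) ≈ 0.60000)
b = Rational(3, 5) ≈ 0.60000
Function('v')(l) = Add(-26, Mul(2, Pow(l, 2))) (Function('v')(l) = Add(Add(Pow(l, 2), Pow(l, 2)), -26) = Add(Mul(2, Pow(l, 2)), -26) = Add(-26, Mul(2, Pow(l, 2))))
U = Rational(1880, 3) (U = Mul(376, Pow(Rational(3, 5), -1)) = Mul(376, Rational(5, 3)) = Rational(1880, 3) ≈ 626.67)
Mul(Function('v')(14), U) = Mul(Add(-26, Mul(2, Pow(14, 2))), Rational(1880, 3)) = Mul(Add(-26, Mul(2, 196)), Rational(1880, 3)) = Mul(Add(-26, 392), Rational(1880, 3)) = Mul(366, Rational(1880, 3)) = 229360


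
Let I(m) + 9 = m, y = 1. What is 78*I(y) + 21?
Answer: -603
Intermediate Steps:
I(m) = -9 + m
78*I(y) + 21 = 78*(-9 + 1) + 21 = 78*(-8) + 21 = -624 + 21 = -603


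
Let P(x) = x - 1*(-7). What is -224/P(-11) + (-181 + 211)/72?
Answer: 677/12 ≈ 56.417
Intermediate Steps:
P(x) = 7 + x (P(x) = x + 7 = 7 + x)
-224/P(-11) + (-181 + 211)/72 = -224/(7 - 11) + (-181 + 211)/72 = -224/(-4) + 30*(1/72) = -224*(-¼) + 5/12 = 56 + 5/12 = 677/12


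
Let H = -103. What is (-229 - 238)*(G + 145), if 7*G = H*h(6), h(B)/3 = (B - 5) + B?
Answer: 76588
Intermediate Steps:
h(B) = -15 + 6*B (h(B) = 3*((B - 5) + B) = 3*((-5 + B) + B) = 3*(-5 + 2*B) = -15 + 6*B)
G = -309 (G = (-103*(-15 + 6*6))/7 = (-103*(-15 + 36))/7 = (-103*21)/7 = (⅐)*(-2163) = -309)
(-229 - 238)*(G + 145) = (-229 - 238)*(-309 + 145) = -467*(-164) = 76588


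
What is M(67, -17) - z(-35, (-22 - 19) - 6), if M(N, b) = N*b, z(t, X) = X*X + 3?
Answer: -3351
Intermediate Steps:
z(t, X) = 3 + X**2 (z(t, X) = X**2 + 3 = 3 + X**2)
M(67, -17) - z(-35, (-22 - 19) - 6) = 67*(-17) - (3 + ((-22 - 19) - 6)**2) = -1139 - (3 + (-41 - 6)**2) = -1139 - (3 + (-47)**2) = -1139 - (3 + 2209) = -1139 - 1*2212 = -1139 - 2212 = -3351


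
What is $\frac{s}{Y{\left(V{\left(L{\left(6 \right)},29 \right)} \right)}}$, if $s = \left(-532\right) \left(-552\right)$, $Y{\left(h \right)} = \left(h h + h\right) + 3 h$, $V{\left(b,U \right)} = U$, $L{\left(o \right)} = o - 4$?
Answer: $\frac{97888}{319} \approx 306.86$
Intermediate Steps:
$L{\left(o \right)} = -4 + o$
$Y{\left(h \right)} = h^{2} + 4 h$ ($Y{\left(h \right)} = \left(h^{2} + h\right) + 3 h = \left(h + h^{2}\right) + 3 h = h^{2} + 4 h$)
$s = 293664$
$\frac{s}{Y{\left(V{\left(L{\left(6 \right)},29 \right)} \right)}} = \frac{293664}{29 \left(4 + 29\right)} = \frac{293664}{29 \cdot 33} = \frac{293664}{957} = 293664 \cdot \frac{1}{957} = \frac{97888}{319}$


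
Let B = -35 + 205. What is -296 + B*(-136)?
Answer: -23416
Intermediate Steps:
B = 170
-296 + B*(-136) = -296 + 170*(-136) = -296 - 23120 = -23416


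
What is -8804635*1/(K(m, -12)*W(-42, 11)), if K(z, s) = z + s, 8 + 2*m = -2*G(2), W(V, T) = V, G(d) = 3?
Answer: -1257805/114 ≈ -11033.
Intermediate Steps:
m = -7 (m = -4 + (-2*3)/2 = -4 + (½)*(-6) = -4 - 3 = -7)
K(z, s) = s + z
-8804635*1/(K(m, -12)*W(-42, 11)) = -8804635*(-1/(42*(-12 - 7))) = -8804635/((-42*(-19))) = -8804635/798 = -8804635*1/798 = -1257805/114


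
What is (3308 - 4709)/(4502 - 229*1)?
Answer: -1401/4273 ≈ -0.32787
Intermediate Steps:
(3308 - 4709)/(4502 - 229*1) = -1401/(4502 - 229) = -1401/4273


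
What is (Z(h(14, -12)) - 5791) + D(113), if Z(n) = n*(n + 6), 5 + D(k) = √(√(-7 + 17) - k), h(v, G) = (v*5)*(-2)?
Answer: 12964 + √(-113 + √10) ≈ 12964.0 + 10.48*I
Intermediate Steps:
h(v, G) = -10*v (h(v, G) = (5*v)*(-2) = -10*v)
D(k) = -5 + √(√10 - k) (D(k) = -5 + √(√(-7 + 17) - k) = -5 + √(√10 - k))
Z(n) = n*(6 + n)
(Z(h(14, -12)) - 5791) + D(113) = ((-10*14)*(6 - 10*14) - 5791) + (-5 + √(√10 - 1*113)) = (-140*(6 - 140) - 5791) + (-5 + √(√10 - 113)) = (-140*(-134) - 5791) + (-5 + √(-113 + √10)) = (18760 - 5791) + (-5 + √(-113 + √10)) = 12969 + (-5 + √(-113 + √10)) = 12964 + √(-113 + √10)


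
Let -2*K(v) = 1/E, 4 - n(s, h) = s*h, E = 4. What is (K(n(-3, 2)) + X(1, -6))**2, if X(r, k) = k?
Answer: 2401/64 ≈ 37.516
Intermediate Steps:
n(s, h) = 4 - h*s (n(s, h) = 4 - s*h = 4 - h*s)
K(v) = -1/8 (K(v) = -1/2/4 = -1/2*1/4 = -1/8)
(K(n(-3, 2)) + X(1, -6))**2 = (-1/8 - 6)**2 = (-49/8)**2 = 2401/64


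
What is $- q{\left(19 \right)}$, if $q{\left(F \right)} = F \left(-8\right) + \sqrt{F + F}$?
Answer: $152 - \sqrt{38} \approx 145.84$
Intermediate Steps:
$q{\left(F \right)} = - 8 F + \sqrt{2} \sqrt{F}$ ($q{\left(F \right)} = - 8 F + \sqrt{2 F} = - 8 F + \sqrt{2} \sqrt{F}$)
$- q{\left(19 \right)} = - (\left(-8\right) 19 + \sqrt{2} \sqrt{19}) = - (-152 + \sqrt{38}) = 152 - \sqrt{38}$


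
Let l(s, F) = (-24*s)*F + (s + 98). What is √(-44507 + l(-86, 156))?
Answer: √277489 ≈ 526.77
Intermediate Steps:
l(s, F) = 98 + s - 24*F*s (l(s, F) = -24*F*s + (98 + s) = 98 + s - 24*F*s)
√(-44507 + l(-86, 156)) = √(-44507 + (98 - 86 - 24*156*(-86))) = √(-44507 + (98 - 86 + 321984)) = √(-44507 + 321996) = √277489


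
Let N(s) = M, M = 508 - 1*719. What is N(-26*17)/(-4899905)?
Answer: 211/4899905 ≈ 4.3062e-5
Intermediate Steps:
M = -211 (M = 508 - 719 = -211)
N(s) = -211
N(-26*17)/(-4899905) = -211/(-4899905) = -211*(-1/4899905) = 211/4899905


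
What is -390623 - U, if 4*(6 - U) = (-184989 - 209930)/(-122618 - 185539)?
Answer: -481499848093/1232628 ≈ -3.9063e+5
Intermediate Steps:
U = 7000849/1232628 (U = 6 - (-184989 - 209930)/(4*(-122618 - 185539)) = 6 - (-394919)/(4*(-308157)) = 6 - (-394919)*(-1)/(4*308157) = 6 - ¼*394919/308157 = 6 - 394919/1232628 = 7000849/1232628 ≈ 5.6796)
-390623 - U = -390623 - 1*7000849/1232628 = -390623 - 7000849/1232628 = -481499848093/1232628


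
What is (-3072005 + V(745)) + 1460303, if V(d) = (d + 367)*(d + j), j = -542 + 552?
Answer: -772142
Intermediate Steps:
j = 10
V(d) = (10 + d)*(367 + d) (V(d) = (d + 367)*(d + 10) = (367 + d)*(10 + d) = (10 + d)*(367 + d))
(-3072005 + V(745)) + 1460303 = (-3072005 + (3670 + 745² + 377*745)) + 1460303 = (-3072005 + (3670 + 555025 + 280865)) + 1460303 = (-3072005 + 839560) + 1460303 = -2232445 + 1460303 = -772142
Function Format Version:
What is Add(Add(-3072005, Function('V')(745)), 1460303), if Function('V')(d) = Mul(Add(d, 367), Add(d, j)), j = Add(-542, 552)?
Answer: -772142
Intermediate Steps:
j = 10
Function('V')(d) = Mul(Add(10, d), Add(367, d)) (Function('V')(d) = Mul(Add(d, 367), Add(d, 10)) = Mul(Add(367, d), Add(10, d)) = Mul(Add(10, d), Add(367, d)))
Add(Add(-3072005, Function('V')(745)), 1460303) = Add(Add(-3072005, Add(3670, Pow(745, 2), Mul(377, 745))), 1460303) = Add(Add(-3072005, Add(3670, 555025, 280865)), 1460303) = Add(Add(-3072005, 839560), 1460303) = Add(-2232445, 1460303) = -772142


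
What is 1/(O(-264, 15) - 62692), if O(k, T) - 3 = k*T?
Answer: -1/66649 ≈ -1.5004e-5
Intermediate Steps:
O(k, T) = 3 + T*k (O(k, T) = 3 + k*T = 3 + T*k)
1/(O(-264, 15) - 62692) = 1/((3 + 15*(-264)) - 62692) = 1/((3 - 3960) - 62692) = 1/(-3957 - 62692) = 1/(-66649) = -1/66649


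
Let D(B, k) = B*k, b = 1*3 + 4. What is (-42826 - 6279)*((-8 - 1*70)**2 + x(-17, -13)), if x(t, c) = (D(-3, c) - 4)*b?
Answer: -310785545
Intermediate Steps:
b = 7 (b = 3 + 4 = 7)
x(t, c) = -28 - 21*c (x(t, c) = (-3*c - 4)*7 = (-4 - 3*c)*7 = -28 - 21*c)
(-42826 - 6279)*((-8 - 1*70)**2 + x(-17, -13)) = (-42826 - 6279)*((-8 - 1*70)**2 + (-28 - 21*(-13))) = -49105*((-8 - 70)**2 + (-28 + 273)) = -49105*((-78)**2 + 245) = -49105*(6084 + 245) = -49105*6329 = -310785545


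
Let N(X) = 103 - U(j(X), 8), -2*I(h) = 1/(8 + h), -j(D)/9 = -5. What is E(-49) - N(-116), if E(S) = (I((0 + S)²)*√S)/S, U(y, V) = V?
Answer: -95 + I/33726 ≈ -95.0 + 2.9651e-5*I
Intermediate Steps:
j(D) = 45 (j(D) = -9*(-5) = 45)
I(h) = -1/(2*(8 + h))
E(S) = -1/(√S*(16 + 2*S²)) (E(S) = ((-1/(16 + 2*(0 + S)²))*√S)/S = ((-1/(16 + 2*S²))*√S)/S = (-√S/(16 + 2*S²))/S = -1/(√S*(16 + 2*S²)))
N(X) = 95 (N(X) = 103 - 1*8 = 103 - 8 = 95)
E(-49) - N(-116) = -1/(2*√(-49)*(8 + (-49)²)) - 1*95 = -(-I/7)/(2*(8 + 2401)) - 95 = -½*(-I/7)/2409 - 95 = -½*(-I/7)*1/2409 - 95 = I/33726 - 95 = -95 + I/33726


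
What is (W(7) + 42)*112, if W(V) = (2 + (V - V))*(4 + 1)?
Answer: 5824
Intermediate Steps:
W(V) = 10 (W(V) = (2 + 0)*5 = 2*5 = 10)
(W(7) + 42)*112 = (10 + 42)*112 = 52*112 = 5824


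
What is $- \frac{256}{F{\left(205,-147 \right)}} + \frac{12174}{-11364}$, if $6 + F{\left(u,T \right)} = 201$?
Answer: $- \frac{880519}{369330} \approx -2.3841$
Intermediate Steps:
$F{\left(u,T \right)} = 195$ ($F{\left(u,T \right)} = -6 + 201 = 195$)
$- \frac{256}{F{\left(205,-147 \right)}} + \frac{12174}{-11364} = - \frac{256}{195} + \frac{12174}{-11364} = \left(-256\right) \frac{1}{195} + 12174 \left(- \frac{1}{11364}\right) = - \frac{256}{195} - \frac{2029}{1894} = - \frac{880519}{369330}$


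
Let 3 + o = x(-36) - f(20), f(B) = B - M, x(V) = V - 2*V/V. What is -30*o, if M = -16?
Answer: 2310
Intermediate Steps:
x(V) = -2 + V (x(V) = V - 2*1 = V - 2 = -2 + V)
f(B) = 16 + B (f(B) = B - 1*(-16) = B + 16 = 16 + B)
o = -77 (o = -3 + ((-2 - 36) - (16 + 20)) = -3 + (-38 - 1*36) = -3 + (-38 - 36) = -3 - 74 = -77)
-30*o = -30*(-77) = 2310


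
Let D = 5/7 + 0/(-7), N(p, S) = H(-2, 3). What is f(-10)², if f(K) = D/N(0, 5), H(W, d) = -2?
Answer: 25/196 ≈ 0.12755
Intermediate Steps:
N(p, S) = -2
D = 5/7 (D = 5*(⅐) + 0*(-⅐) = 5/7 + 0 = 5/7 ≈ 0.71429)
f(K) = -5/14 (f(K) = (5/7)/(-2) = (5/7)*(-½) = -5/14)
f(-10)² = (-5/14)² = 25/196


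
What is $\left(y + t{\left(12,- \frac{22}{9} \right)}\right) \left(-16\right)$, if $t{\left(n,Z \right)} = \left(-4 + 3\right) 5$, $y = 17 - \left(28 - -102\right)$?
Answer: $1888$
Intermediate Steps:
$y = -113$ ($y = 17 - \left(28 + 102\right) = 17 - 130 = -113$)
$t{\left(n,Z \right)} = -5$ ($t{\left(n,Z \right)} = \left(-1\right) 5 = -5$)
$\left(y + t{\left(12,- \frac{22}{9} \right)}\right) \left(-16\right) = \left(-113 - 5\right) \left(-16\right) = \left(-118\right) \left(-16\right) = 1888$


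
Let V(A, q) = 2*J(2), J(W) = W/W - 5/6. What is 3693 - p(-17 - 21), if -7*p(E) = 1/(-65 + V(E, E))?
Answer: 5015091/1358 ≈ 3693.0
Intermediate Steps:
J(W) = 1/6 (J(W) = 1 - 5*1/6 = 1 - 5/6 = 1/6)
V(A, q) = 1/3 (V(A, q) = 2*(1/6) = 1/3)
p(E) = 3/1358 (p(E) = -1/(7*(-65 + 1/3)) = -1/(7*(-194/3)) = -1/7*(-3/194) = 3/1358)
3693 - p(-17 - 21) = 3693 - 1*3/1358 = 3693 - 3/1358 = 5015091/1358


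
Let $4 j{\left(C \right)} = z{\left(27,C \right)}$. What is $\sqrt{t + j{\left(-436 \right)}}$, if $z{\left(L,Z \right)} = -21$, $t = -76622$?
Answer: $\frac{i \sqrt{306509}}{2} \approx 276.82 i$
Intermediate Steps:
$j{\left(C \right)} = - \frac{21}{4}$ ($j{\left(C \right)} = \frac{1}{4} \left(-21\right) = - \frac{21}{4}$)
$\sqrt{t + j{\left(-436 \right)}} = \sqrt{-76622 - \frac{21}{4}} = \sqrt{- \frac{306509}{4}} = \frac{i \sqrt{306509}}{2}$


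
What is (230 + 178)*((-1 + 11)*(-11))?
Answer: -44880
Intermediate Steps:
(230 + 178)*((-1 + 11)*(-11)) = 408*(10*(-11)) = 408*(-110) = -44880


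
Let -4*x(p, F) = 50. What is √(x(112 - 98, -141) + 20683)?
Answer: √82682/2 ≈ 143.77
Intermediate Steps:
x(p, F) = -25/2 (x(p, F) = -¼*50 = -25/2)
√(x(112 - 98, -141) + 20683) = √(-25/2 + 20683) = √(41341/2) = √82682/2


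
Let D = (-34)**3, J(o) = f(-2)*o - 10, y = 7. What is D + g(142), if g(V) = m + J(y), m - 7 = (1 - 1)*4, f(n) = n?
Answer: -39321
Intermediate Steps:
J(o) = -10 - 2*o (J(o) = -2*o - 10 = -10 - 2*o)
D = -39304
m = 7 (m = 7 + (1 - 1)*4 = 7 + 0*4 = 7 + 0 = 7)
g(V) = -17 (g(V) = 7 + (-10 - 2*7) = 7 + (-10 - 14) = 7 - 24 = -17)
D + g(142) = -39304 - 17 = -39321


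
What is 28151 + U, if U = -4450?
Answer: 23701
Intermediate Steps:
28151 + U = 28151 - 4450 = 23701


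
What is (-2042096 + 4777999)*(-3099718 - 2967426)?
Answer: -16599117471032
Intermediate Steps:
(-2042096 + 4777999)*(-3099718 - 2967426) = 2735903*(-6067144) = -16599117471032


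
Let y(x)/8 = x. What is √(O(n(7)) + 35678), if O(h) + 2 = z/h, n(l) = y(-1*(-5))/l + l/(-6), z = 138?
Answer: 6*√36183422/191 ≈ 188.96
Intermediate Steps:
y(x) = 8*x
n(l) = 40/l - l/6 (n(l) = (8*(-1*(-5)))/l + l/(-6) = (8*5)/l + l*(-⅙) = 40/l - l/6)
O(h) = -2 + 138/h
√(O(n(7)) + 35678) = √((-2 + 138/(40/7 - ⅙*7)) + 35678) = √((-2 + 138/(40*(⅐) - 7/6)) + 35678) = √((-2 + 138/(40/7 - 7/6)) + 35678) = √((-2 + 138/(191/42)) + 35678) = √((-2 + 138*(42/191)) + 35678) = √((-2 + 5796/191) + 35678) = √(5414/191 + 35678) = √(6819912/191) = 6*√36183422/191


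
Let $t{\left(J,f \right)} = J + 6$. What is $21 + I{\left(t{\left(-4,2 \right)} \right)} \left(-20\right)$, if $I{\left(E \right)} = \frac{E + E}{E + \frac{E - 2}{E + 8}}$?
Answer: $-19$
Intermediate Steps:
$t{\left(J,f \right)} = 6 + J$
$I{\left(E \right)} = \frac{2 E}{E + \frac{-2 + E}{8 + E}}$
$21 + I{\left(t{\left(-4,2 \right)} \right)} \left(-20\right) = 21 + \frac{2 \left(6 - 4\right) \left(8 + \left(6 - 4\right)\right)}{-2 + \left(6 - 4\right)^{2} + 9 \left(6 - 4\right)} \left(-20\right) = 21 + 2 \cdot 2 \frac{1}{-2 + 2^{2} + 9 \cdot 2} \left(8 + 2\right) \left(-20\right) = 21 + 2 \cdot 2 \frac{1}{-2 + 4 + 18} \cdot 10 \left(-20\right) = 21 + 2 \cdot 2 \cdot \frac{1}{20} \cdot 10 \left(-20\right) = 21 + 2 \left(-20\right) = 21 - 40 = -19$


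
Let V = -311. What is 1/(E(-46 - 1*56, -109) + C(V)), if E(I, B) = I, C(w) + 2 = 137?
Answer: 1/33 ≈ 0.030303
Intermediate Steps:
C(w) = 135 (C(w) = -2 + 137 = 135)
1/(E(-46 - 1*56, -109) + C(V)) = 1/((-46 - 1*56) + 135) = 1/((-46 - 56) + 135) = 1/(-102 + 135) = 1/33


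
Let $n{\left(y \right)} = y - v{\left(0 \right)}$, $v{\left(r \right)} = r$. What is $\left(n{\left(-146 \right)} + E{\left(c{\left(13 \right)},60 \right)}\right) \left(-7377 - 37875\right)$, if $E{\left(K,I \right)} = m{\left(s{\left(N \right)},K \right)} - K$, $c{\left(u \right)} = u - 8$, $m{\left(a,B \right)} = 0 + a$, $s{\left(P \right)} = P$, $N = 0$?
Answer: $6833052$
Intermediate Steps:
$m{\left(a,B \right)} = a$
$n{\left(y \right)} = y$ ($n{\left(y \right)} = y - 0 = y + 0 = y$)
$c{\left(u \right)} = -8 + u$ ($c{\left(u \right)} = u - 8 = -8 + u$)
$E{\left(K,I \right)} = - K$ ($E{\left(K,I \right)} = 0 - K = - K$)
$\left(n{\left(-146 \right)} + E{\left(c{\left(13 \right)},60 \right)}\right) \left(-7377 - 37875\right) = \left(-146 - \left(-8 + 13\right)\right) \left(-7377 - 37875\right) = \left(-146 - 5\right) \left(-45252\right) = \left(-151\right) \left(-45252\right) = 6833052$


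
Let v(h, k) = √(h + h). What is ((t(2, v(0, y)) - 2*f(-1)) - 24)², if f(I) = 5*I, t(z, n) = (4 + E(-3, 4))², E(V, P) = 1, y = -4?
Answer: 121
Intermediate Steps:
v(h, k) = √2*√h (v(h, k) = √(2*h) = √2*√h)
t(z, n) = 25 (t(z, n) = (4 + 1)² = 5² = 25)
((t(2, v(0, y)) - 2*f(-1)) - 24)² = ((25 - 10*(-1)) - 24)² = ((25 - 2*(-5)) - 24)² = ((25 + 10) - 24)² = (35 - 24)² = 11² = 121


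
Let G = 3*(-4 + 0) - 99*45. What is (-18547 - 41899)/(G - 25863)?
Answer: 30223/15165 ≈ 1.9929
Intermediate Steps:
G = -4467 (G = 3*(-4) - 4455 = -12 - 4455 = -4467)
(-18547 - 41899)/(G - 25863) = (-18547 - 41899)/(-4467 - 25863) = -60446/(-30330) = -60446*(-1/30330) = 30223/15165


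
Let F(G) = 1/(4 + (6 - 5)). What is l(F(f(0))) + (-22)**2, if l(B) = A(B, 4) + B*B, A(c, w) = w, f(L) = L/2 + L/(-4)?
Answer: 12201/25 ≈ 488.04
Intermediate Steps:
f(L) = L/4 (f(L) = L*(1/2) + L*(-1/4) = L/2 - L/4 = L/4)
F(G) = 1/5 (F(G) = 1/(4 + 1) = 1/5)
l(B) = 4 + B**2 (l(B) = 4 + B*B = 4 + B**2)
l(F(f(0))) + (-22)**2 = (4 + (1/5)**2) + (-22)**2 = (4 + 1/25) + 484 = 101/25 + 484 = 12201/25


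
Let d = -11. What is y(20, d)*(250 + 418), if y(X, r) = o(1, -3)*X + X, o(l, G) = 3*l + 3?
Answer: 93520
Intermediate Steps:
o(l, G) = 3 + 3*l
y(X, r) = 7*X (y(X, r) = (3 + 3*1)*X + X = (3 + 3)*X + X = 6*X + X = 7*X)
y(20, d)*(250 + 418) = (7*20)*(250 + 418) = 140*668 = 93520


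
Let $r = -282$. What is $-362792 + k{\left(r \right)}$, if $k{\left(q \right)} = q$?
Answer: $-363074$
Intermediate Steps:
$-362792 + k{\left(r \right)} = -362792 - 282 = -363074$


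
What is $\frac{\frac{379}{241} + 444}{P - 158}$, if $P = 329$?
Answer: $\frac{107383}{41211} \approx 2.6057$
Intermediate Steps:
$\frac{\frac{379}{241} + 444}{P - 158} = \frac{\frac{379}{241} + 444}{329 - 158} = \frac{379 \cdot \frac{1}{241} + 444}{171} = \left(\frac{379}{241} + 444\right) \frac{1}{171} = \frac{107383}{241} \cdot \frac{1}{171} = \frac{107383}{41211}$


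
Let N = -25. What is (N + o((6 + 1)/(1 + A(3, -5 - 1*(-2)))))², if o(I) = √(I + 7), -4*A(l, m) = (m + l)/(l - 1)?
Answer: (25 - √14)² ≈ 451.92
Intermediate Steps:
A(l, m) = -(l + m)/(4*(-1 + l)) (A(l, m) = -(m + l)/(4*(l - 1)) = -(l + m)/(4*(-1 + l)))
o(I) = √(7 + I)
(N + o((6 + 1)/(1 + A(3, -5 - 1*(-2)))))² = (-25 + √(7 + (6 + 1)/(1 + (-1*3 - (-5 - 1*(-2)))/(4*(-1 + 3)))))² = (-25 + √(7 + 7/(1 + (¼)*(-3 - (-5 + 2))/2)))² = (-25 + √(7 + 7/(1 + (¼)*(½)*(-3 - 1*(-3)))))² = (-25 + √(7 + 7/(1 + (¼)*(½)*(-3 + 3))))² = (-25 + √(7 + 7/(1 + (¼)*(½)*0)))² = (-25 + √(7 + 7/(1 + 0)))² = (-25 + √(7 + 7/1))² = (-25 + √(7 + 7*1))² = (-25 + √(7 + 7))² = (-25 + √14)²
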